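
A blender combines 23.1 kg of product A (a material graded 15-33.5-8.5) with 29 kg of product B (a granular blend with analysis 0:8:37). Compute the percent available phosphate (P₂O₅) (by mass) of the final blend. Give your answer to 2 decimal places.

19.31% P₂O₅

Total mass = 23.1 + 29 = 52.1 kg.
P₂O₅ mass = 33.5%×23.1 + 8%×29 = 10.0585 kg.
% P₂O₅ = 10.0585 / 52.1 = 19.3061%.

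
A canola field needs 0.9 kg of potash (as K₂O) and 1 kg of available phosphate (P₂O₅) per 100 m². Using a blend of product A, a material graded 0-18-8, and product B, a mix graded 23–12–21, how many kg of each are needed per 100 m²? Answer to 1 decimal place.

Per-100 m² balance (a = product A, b = product B):
K₂O: 0.08·a + 0.21·b = 0.9
P₂O₅: 0.18·a + 0.12·b = 1
Solving simultaneously: a = 3.61702, b = 2.9078.

3.6 kg product A, 2.9 kg product B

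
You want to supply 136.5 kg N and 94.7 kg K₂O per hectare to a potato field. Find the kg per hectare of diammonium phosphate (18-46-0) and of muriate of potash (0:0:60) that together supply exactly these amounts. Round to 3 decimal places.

Per-hectare balance (a = diammonium phosphate, b = muriate of potash):
N: 0.18·a + 0·b = 136.5
K₂O: 0·a + 0.6·b = 94.7
Solving simultaneously: a = 758.3333, b = 157.8333.

758.333 kg diammonium phosphate, 157.833 kg muriate of potash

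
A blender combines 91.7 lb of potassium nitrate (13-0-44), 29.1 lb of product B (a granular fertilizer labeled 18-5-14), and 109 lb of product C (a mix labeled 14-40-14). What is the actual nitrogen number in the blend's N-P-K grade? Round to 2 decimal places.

Total mass = 91.7 + 29.1 + 109 = 229.8 lb.
N mass = 13%×91.7 + 18%×29.1 + 14%×109 = 32.419 lb.
% N = 32.419 / 229.8 = 14.1075%.

14.11% N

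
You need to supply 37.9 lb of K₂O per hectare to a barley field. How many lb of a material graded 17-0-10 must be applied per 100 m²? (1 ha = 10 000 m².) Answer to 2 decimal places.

Product per hectare = 37.9 / 10% = 379 lb.
Convert to per 100 m²: 379 × 0.01 = 3.79 lb.

3.79 lb of product per hundred sq m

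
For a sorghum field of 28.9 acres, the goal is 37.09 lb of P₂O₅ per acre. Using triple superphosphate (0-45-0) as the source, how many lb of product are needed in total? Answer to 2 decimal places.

Product per acre = 37.09 / 45% = 82.4222 lb.
Total product = 82.4222 × 28.9 = 2382.002 lb.

2382.00 lb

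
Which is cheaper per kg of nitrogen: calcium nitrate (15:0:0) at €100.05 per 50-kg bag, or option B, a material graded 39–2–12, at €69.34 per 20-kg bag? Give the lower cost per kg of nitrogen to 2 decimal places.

calcium nitrate: N per bag = 50 × 15% = 7.5 kg; cost = 100.05 / 7.5 = €13.3400/kg N.
option B: N per bag = 20 × 39% = 7.8 kg; cost = 69.34 / 7.8 = €8.8897/kg N.
option B is cheaper.

€8.89 per kg N (option B)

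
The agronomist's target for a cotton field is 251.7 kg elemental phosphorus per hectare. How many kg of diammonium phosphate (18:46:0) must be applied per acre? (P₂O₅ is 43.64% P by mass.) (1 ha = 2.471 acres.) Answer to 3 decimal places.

As P₂O₅: 251.7 / 0.4364 = 576.764 kg per hectare.
Product per hectare = 576.764 / 46% = 1253.84 kg.
Convert to per acre: 1253.84 × 0.404694 = 507.4204 kg.

507.420 kg of product per acre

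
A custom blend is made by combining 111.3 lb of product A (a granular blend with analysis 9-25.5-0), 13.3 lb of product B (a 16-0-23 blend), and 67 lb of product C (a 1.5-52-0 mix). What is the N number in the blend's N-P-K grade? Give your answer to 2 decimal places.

Total mass = 111.3 + 13.3 + 67 = 191.6 lb.
N mass = 9%×111.3 + 16%×13.3 + 1.5%×67 = 13.15 lb.
% N = 13.15 / 191.6 = 6.86326%.

6.86% N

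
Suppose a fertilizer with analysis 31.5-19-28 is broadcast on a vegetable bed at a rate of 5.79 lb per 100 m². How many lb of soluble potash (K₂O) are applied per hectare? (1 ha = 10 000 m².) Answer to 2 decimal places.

162.12 lb K₂O per hectare

K₂O per 100 m² = 5.79 × 28% = 1.6212 lb.
Convert to per hectare: 1.6212 × 100 = 162.12 lb.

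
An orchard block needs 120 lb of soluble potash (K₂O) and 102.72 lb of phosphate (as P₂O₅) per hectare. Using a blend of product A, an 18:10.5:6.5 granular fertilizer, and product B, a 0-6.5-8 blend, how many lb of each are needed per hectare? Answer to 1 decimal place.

100.0 lb product A, 1418.7 lb product B

Per-hectare balance (a = product A, b = product B):
K₂O: 0.065·a + 0.08·b = 120
P₂O₅: 0.105·a + 0.065·b = 102.72
Solving simultaneously: a = 100.024, b = 1418.73.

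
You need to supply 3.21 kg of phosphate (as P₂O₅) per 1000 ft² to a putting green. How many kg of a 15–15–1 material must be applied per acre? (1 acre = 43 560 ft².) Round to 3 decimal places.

Product per 1000 ft² = 3.21 / 15% = 21.4 kg.
Convert to per acre: 21.4 × 43.56 = 932.184 kg.

932.184 kg of product per acre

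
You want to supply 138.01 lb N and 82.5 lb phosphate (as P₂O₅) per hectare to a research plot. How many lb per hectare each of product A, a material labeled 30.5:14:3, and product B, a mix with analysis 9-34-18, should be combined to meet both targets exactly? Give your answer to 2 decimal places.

433.57 lb product A, 64.12 lb product B

Let a = lb of product A, b = lb of product B (per hectare).
N: 0.305·a + 0.09·b = 138.01
P₂O₅: 0.14·a + 0.34·b = 82.5
Eliminate a: (row1) − 0.305/0.14·(row2) → -0.650714·b = -41.7221, so b = 64.1175.
Back-substitute: a = (138.01 − 0.09·64.1175) / 0.305 = 433.572.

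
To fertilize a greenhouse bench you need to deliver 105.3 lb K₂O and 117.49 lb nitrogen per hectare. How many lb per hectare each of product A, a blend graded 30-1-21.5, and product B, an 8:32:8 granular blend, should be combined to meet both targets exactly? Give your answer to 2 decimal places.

143.41 lb product A, 930.83 lb product B

Let a = lb of product A, b = lb of product B (per hectare).
K₂O: 0.215·a + 0.08·b = 105.3
N: 0.3·a + 0.08·b = 117.49
From row1: a = (105.3 − 0.08·b) / 0.215.
Into row2: 0.3·(105.3 − 0.08·b)/0.215 + 0.08·b = 117.49 → b = 930.831, a = 143.412.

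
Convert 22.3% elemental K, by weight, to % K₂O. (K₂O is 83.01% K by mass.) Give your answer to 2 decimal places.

%K₂O = 22.3 / 0.8301 = 26.8642%.

26.86% K₂O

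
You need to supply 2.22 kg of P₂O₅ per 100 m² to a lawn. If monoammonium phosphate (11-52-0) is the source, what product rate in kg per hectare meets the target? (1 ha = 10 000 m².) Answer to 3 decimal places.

Product per 100 m² = 2.22 / 52% = 4.26923 kg.
Convert to per hectare: 4.26923 × 100 = 426.9231 kg.

426.923 kg of product per hectare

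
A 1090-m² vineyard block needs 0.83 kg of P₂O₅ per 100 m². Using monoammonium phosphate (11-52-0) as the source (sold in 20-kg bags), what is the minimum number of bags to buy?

1 bags

Product per 100 m² = 0.83 / 52% = 1.59615 kg.
Total product = 1.59615 × 1090 / 100 = 17.3981 kg.
Bags = ⌈17.3981 / 20⌉ = 1.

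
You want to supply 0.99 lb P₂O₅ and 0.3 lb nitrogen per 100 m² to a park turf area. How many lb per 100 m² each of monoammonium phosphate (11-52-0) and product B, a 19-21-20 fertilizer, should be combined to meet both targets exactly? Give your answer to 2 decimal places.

1.65 lb monoammonium phosphate, 0.62 lb product B

Per-100 m² balance (a = monoammonium phosphate, b = product B):
P₂O₅: 0.52·a + 0.21·b = 0.99
N: 0.11·a + 0.19·b = 0.3
Eliminate a: (row1) − 0.52/0.11·(row2) → -0.688182·b = -0.428182, so b = 0.622193.
Back-substitute: a = (0.99 − 0.21·0.622193) / 0.52 = 1.65258.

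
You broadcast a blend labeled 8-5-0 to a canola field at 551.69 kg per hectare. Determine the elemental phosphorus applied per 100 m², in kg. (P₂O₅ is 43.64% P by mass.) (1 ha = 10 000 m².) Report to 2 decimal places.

P₂O₅ per hectare = 551.69 × 5% = 27.5845 kg.
Elemental P = 27.5845 × 0.4364 = 12.0379 kg per hectare.
Convert to per 100 m²: 12.0379 × 0.01 = 0.120379 kg.

0.12 kg P per hundred sq m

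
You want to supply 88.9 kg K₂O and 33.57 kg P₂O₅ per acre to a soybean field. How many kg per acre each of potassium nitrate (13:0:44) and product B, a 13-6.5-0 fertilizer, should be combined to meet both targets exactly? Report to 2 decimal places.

202.05 kg potassium nitrate, 516.46 kg product B

Let a = kg of potassium nitrate, b = kg of product B (per acre).
K₂O: 0.44·a + 0·b = 88.9
P₂O₅: 0·a + 0.065·b = 33.57
Solving simultaneously: a = 202.045, b = 516.462.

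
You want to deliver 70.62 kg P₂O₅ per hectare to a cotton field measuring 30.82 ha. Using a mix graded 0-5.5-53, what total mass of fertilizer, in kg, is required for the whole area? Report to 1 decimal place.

Product per hectare = 70.62 / 5.5% = 1284 kg.
Total product = 1284 × 30.82 = 39572.88 kg.

39572.9 kg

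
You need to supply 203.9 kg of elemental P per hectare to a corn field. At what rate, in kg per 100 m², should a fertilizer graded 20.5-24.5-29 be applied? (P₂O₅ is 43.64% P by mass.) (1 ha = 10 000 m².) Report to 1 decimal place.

19.1 kg of product per hundred sq m

As P₂O₅: 203.9 / 0.4364 = 467.232 kg per hectare.
Product per hectare = 467.232 / 24.5% = 1907.07 kg.
Convert to per 100 m²: 1907.07 × 0.01 = 19.0707 kg.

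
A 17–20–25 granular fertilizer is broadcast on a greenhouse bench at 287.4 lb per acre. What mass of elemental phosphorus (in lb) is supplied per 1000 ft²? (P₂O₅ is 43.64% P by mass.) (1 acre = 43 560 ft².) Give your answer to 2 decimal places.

P₂O₅ per acre = 287.4 × 20% = 57.48 lb.
Elemental P = 57.48 × 0.4364 = 25.0843 lb per acre.
Convert to per 1000 ft²: 25.0843 × 0.0229568 = 0.575856 lb.

0.58 lb P per thousand sq ft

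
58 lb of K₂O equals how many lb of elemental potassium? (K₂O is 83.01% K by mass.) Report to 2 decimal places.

K = 58 × 0.8301 = 48.1458 lb.

48.15 lb K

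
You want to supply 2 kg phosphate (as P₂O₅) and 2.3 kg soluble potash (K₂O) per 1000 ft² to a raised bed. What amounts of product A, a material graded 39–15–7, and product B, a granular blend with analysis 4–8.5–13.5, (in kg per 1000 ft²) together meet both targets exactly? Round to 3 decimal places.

5.210 kg product A, 14.336 kg product B

Let a = kg of product A, b = kg of product B (per 1000 ft²).
P₂O₅: 0.15·a + 0.085·b = 2
K₂O: 0.07·a + 0.135·b = 2.3
From row1: a = (2 − 0.085·b) / 0.15.
Into row2: 0.07·(2 − 0.085·b)/0.15 + 0.135·b = 2.3 → b = 14.3357, a = 5.20979.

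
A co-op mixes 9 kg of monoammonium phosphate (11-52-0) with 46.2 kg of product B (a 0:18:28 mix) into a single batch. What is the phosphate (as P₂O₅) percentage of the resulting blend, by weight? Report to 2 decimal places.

Total mass = 9 + 46.2 = 55.2 kg.
P₂O₅ mass = 52%×9 + 18%×46.2 = 12.996 kg.
% P₂O₅ = 12.996 / 55.2 = 23.5435%.

23.54% P₂O₅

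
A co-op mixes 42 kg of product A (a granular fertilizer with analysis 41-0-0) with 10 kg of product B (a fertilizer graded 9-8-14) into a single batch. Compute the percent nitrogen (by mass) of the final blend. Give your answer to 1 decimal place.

Total mass = 42 + 10 = 52 kg.
N mass = 41%×42 + 9%×10 = 18.12 kg.
% N = 18.12 / 52 = 34.8462%.

34.8% N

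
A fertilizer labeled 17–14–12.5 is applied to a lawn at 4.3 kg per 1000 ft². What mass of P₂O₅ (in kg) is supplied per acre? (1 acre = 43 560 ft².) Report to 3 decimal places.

26.223 kg P₂O₅ per acre

P₂O₅ per 1000 ft² = 4.3 × 14% = 0.602 kg.
Convert to per acre: 0.602 × 43.56 = 26.2231 kg.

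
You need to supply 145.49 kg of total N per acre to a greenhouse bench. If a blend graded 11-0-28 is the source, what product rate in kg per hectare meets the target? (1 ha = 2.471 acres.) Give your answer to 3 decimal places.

Product per acre = 145.49 / 11% = 1322.64 kg.
Convert to per hectare: 1322.64 × 2.471 = 3268.23445 kg.

3268.234 kg of product per hectare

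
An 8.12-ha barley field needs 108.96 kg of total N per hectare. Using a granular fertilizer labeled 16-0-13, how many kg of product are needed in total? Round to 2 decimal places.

5529.72 kg

Product per hectare = 108.96 / 16% = 681 kg.
Total product = 681 × 8.12 = 5529.72 kg.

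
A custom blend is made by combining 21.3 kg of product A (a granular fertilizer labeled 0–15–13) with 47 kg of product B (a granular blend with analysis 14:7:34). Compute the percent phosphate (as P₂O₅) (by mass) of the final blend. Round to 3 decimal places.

Total mass = 21.3 + 47 = 68.3 kg.
P₂O₅ mass = 15%×21.3 + 7%×47 = 6.485 kg.
% P₂O₅ = 6.485 / 68.3 = 9.49488%.

9.495% P₂O₅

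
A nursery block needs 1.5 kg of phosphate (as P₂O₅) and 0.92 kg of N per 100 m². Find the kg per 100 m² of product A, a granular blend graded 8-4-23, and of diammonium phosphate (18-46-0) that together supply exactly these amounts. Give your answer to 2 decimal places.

5.18 kg product A, 2.81 kg diammonium phosphate

With a, b = kg per 100 m² of product A and diammonium phosphate:
P₂O₅: 0.04·a + 0.46·b = 1.5
N: 0.08·a + 0.18·b = 0.92
From row1: a = (1.5 − 0.46·b) / 0.04.
Into row2: 0.08·(1.5 − 0.46·b)/0.04 + 0.18·b = 0.92 → b = 2.81081, a = 5.17568.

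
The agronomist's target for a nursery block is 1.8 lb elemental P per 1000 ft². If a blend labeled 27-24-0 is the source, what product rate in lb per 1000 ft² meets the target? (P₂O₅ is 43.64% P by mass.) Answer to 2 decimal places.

As P₂O₅: 1.8 / 0.4364 = 4.12466 lb per 1000 ft².
Product per 1000 ft² = 4.12466 / 24% = 17.1861 lb.

17.19 lb of product per thousand sq ft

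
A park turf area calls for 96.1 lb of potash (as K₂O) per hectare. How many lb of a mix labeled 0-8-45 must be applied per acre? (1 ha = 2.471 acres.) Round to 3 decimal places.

86.425 lb of product per acre

Product per hectare = 96.1 / 45% = 213.556 lb.
Convert to per acre: 213.556 × 0.404694 = 86.4247 lb.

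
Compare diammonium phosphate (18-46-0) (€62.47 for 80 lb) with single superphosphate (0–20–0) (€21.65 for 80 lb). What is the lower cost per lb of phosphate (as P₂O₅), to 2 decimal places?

diammonium phosphate: P₂O₅ per bag = 80 × 46% = 36.8 lb; cost = 62.47 / 36.8 = €1.6976/lb P₂O₅.
single superphosphate: P₂O₅ per bag = 80 × 20% = 16 lb; cost = 21.65 / 16 = €1.3531/lb P₂O₅.
single superphosphate is cheaper.

€1.35 per lb P₂O₅ (single superphosphate)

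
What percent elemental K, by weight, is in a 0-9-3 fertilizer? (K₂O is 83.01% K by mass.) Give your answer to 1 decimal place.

%K = 3 × 0.8301 = 2.4903%.

2.5% K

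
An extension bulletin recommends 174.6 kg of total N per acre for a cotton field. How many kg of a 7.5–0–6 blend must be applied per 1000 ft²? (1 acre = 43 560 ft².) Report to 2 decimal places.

53.44 kg of product per thousand sq ft

Product per acre = 174.6 / 7.5% = 2328 kg.
Convert to per 1000 ft²: 2328 × 0.0229568 = 53.4435 kg.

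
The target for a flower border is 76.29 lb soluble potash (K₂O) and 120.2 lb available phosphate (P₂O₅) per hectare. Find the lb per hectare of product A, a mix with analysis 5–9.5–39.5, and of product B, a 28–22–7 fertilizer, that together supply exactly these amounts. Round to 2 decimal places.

With a, b = lb per hectare of product A and product B:
K₂O: 0.395·a + 0.07·b = 76.29
P₂O₅: 0.095·a + 0.22·b = 120.2
Eliminate a: (row1) − 0.395/0.095·(row2) → -0.844737·b = -423.489, so b = 501.326.
Back-substitute: a = (76.29 − 0.07·501.326) / 0.395 = 104.297.

104.30 lb product A, 501.33 lb product B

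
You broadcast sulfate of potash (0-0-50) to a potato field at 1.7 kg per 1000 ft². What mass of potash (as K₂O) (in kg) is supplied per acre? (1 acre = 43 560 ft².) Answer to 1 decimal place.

K₂O per 1000 ft² = 1.7 × 50% = 0.85 kg.
Convert to per acre: 0.85 × 43.56 = 37.026 kg.

37.0 kg K₂O per acre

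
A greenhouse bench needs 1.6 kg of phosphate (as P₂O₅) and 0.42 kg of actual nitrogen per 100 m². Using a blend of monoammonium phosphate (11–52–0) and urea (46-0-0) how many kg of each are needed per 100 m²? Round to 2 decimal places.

3.08 kg monoammonium phosphate, 0.18 kg urea

Per-100 m² balance (a = monoammonium phosphate, b = urea):
P₂O₅: 0.52·a + 0·b = 1.6
N: 0.11·a + 0.46·b = 0.42
Eliminate b: (row1) − 0/0.46·(row2) → 0.52·a = 1.6, so a = 3.07692.
Then b = (0.42 − 0.11·3.07692) / 0.46 = 0.177258.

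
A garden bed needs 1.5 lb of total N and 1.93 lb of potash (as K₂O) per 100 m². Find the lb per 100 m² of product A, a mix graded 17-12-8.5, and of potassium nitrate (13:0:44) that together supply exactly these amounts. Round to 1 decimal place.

6.4 lb product A, 3.1 lb potassium nitrate

Per-100 m² balance (a = product A, b = potassium nitrate):
N: 0.17·a + 0.13·b = 1.5
K₂O: 0.085·a + 0.44·b = 1.93
Eliminate a: (row1) − 0.17/0.085·(row2) → -0.75·b = -2.36, so b = 3.14667.
Back-substitute: a = (1.5 − 0.13·3.14667) / 0.17 = 6.41725.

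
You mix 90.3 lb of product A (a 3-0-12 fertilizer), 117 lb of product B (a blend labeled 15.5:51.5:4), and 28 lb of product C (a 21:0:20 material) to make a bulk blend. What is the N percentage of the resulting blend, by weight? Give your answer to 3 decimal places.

11.357% N

Total mass = 90.3 + 117 + 28 = 235.3 lb.
N mass = 3%×90.3 + 15.5%×117 + 21%×28 = 26.724 lb.
% N = 26.724 / 235.3 = 11.3574%.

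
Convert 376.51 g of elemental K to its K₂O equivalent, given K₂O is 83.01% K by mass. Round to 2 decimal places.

K₂O = 376.51 / 0.8301 = 453.572 g.

453.57 g K₂O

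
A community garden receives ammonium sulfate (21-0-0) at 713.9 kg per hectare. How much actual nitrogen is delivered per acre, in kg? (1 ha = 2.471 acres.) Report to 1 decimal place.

nitrogen per hectare = 713.9 × 21% = 149.919 kg.
Convert to per acre: 149.919 × 0.404694 = 60.6714 kg.

60.7 kg N per acre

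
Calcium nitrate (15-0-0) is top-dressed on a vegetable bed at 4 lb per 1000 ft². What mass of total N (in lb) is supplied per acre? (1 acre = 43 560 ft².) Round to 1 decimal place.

nitrogen per 1000 ft² = 4 × 15% = 0.6 lb.
Convert to per acre: 0.6 × 43.56 = 26.136 lb.

26.1 lb N per acre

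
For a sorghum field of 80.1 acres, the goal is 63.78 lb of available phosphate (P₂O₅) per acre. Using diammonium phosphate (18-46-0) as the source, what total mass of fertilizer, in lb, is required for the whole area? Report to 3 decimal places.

Product per acre = 63.78 / 46% = 138.652 lb.
Total product = 138.652 × 80.1 = 11106.0391 lb.

11106.039 lb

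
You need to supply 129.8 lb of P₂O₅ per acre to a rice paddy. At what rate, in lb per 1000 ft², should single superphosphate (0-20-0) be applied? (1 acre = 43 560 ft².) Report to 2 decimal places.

14.90 lb of product per thousand sq ft

Product per acre = 129.8 / 20% = 649 lb.
Convert to per 1000 ft²: 649 × 0.0229568 = 14.899 lb.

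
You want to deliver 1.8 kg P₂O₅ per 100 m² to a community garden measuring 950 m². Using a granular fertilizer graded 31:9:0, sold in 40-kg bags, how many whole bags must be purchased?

5 bags

Product per 100 m² = 1.8 / 9% = 20 kg.
Total product = 20 × 950 / 100 = 190 kg.
Bags = ⌈190 / 40⌉ = 5.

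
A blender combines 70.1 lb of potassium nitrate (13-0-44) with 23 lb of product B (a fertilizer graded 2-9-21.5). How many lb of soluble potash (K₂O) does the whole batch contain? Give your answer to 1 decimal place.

K₂O mass = 44%×70.1 + 21.5%×23 = 35.789 lb.

35.8 lb K₂O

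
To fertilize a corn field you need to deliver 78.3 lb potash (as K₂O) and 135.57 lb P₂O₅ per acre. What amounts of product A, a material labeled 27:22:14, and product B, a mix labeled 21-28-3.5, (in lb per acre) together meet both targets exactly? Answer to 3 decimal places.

545.367 lb product A, 55.676 lb product B

Per-acre balance (a = product A, b = product B):
K₂O: 0.14·a + 0.035·b = 78.3
P₂O₅: 0.22·a + 0.28·b = 135.57
Eliminate a: (row1) − 0.14/0.22·(row2) → -0.143182·b = -7.97182, so b = 55.6762.
Back-substitute: a = (78.3 − 0.035·55.6762) / 0.14 = 545.3667.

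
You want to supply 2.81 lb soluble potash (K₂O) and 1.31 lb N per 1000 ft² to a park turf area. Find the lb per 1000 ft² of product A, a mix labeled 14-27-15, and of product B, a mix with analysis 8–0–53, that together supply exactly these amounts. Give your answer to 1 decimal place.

7.5 lb product A, 3.2 lb product B

Let a = lb of product A, b = lb of product B (per 1000 ft²).
K₂O: 0.15·a + 0.53·b = 2.81
N: 0.14·a + 0.08·b = 1.31
From row1: a = (2.81 − 0.53·b) / 0.15.
Into row2: 0.14·(2.81 − 0.53·b)/0.15 + 0.08·b = 1.31 → b = 3.16559, a = 7.54823.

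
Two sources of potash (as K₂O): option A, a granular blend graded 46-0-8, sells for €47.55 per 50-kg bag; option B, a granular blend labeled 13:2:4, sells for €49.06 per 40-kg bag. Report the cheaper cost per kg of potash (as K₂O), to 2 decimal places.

option A: K₂O per bag = 50 × 8% = 4 kg; cost = 47.55 / 4 = €11.8875/kg K₂O.
option B: K₂O per bag = 40 × 4% = 1.6 kg; cost = 49.06 / 1.6 = €30.6625/kg K₂O.
option A is cheaper.

€11.89 per kg K₂O (option A)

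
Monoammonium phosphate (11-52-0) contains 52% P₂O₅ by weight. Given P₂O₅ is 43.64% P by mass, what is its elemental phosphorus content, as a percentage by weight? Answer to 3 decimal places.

%P = 52 × 0.4364 = 22.6928%.

22.693% P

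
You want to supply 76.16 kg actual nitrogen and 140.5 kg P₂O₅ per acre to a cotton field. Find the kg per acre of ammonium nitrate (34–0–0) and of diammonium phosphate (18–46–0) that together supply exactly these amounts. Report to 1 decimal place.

62.3 kg ammonium nitrate, 305.4 kg diammonium phosphate

Let a = kg of ammonium nitrate, b = kg of diammonium phosphate (per acre).
N: 0.34·a + 0.18·b = 76.16
P₂O₅: 0·a + 0.46·b = 140.5
Solving simultaneously: a = 62.2992, b = 305.435.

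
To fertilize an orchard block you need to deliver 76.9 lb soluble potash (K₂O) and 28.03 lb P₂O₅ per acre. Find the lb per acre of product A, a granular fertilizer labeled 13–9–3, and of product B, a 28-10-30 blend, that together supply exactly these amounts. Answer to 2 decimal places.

Let a = lb of product A, b = lb of product B (per acre).
K₂O: 0.03·a + 0.3·b = 76.9
P₂O₅: 0.09·a + 0.1·b = 28.03
Solving simultaneously: a = 29.9583, b = 253.337.

29.96 lb product A, 253.34 lb product B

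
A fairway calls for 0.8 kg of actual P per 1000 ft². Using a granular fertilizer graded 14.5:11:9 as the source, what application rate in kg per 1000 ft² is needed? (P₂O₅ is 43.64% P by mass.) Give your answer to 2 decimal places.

As P₂O₅: 0.8 / 0.4364 = 1.83318 kg per 1000 ft².
Product per 1000 ft² = 1.83318 / 11% = 16.6653 kg.

16.67 kg of product per thousand sq ft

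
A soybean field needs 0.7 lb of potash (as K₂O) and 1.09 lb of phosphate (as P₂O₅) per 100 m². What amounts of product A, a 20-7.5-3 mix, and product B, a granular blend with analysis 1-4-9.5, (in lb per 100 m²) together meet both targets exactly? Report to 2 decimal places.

12.75 lb product A, 3.34 lb product B

With a, b = lb per 100 m² of product A and product B:
K₂O: 0.03·a + 0.095·b = 0.7
P₂O₅: 0.075·a + 0.04·b = 1.09
Eliminate b: (row1) − 0.095/0.04·(row2) → -0.148125·a = -1.88875, so a = 12.7511.
Then b = (1.09 − 0.075·12.7511) / 0.04 = 3.34177.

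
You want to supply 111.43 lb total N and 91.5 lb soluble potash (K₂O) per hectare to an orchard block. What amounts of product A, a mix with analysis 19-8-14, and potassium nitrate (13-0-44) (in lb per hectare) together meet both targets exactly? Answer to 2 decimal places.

Let a = lb of product A, b = lb of potassium nitrate (per hectare).
N: 0.19·a + 0.13·b = 111.43
K₂O: 0.14·a + 0.44·b = 91.5
Eliminate a: (row1) − 0.19/0.14·(row2) → -0.467143·b = -12.7486, so b = 27.2905.
Back-substitute: a = (111.43 − 0.13·27.2905) / 0.19 = 567.801.

567.80 lb product A, 27.29 lb potassium nitrate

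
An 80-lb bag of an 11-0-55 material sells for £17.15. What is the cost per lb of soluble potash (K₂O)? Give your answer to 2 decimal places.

K₂O in bag = 80 × 55% = 44 lb.
Cost per lb K₂O = £17.15 / 44 = £0.3898.

£0.39 per lb K₂O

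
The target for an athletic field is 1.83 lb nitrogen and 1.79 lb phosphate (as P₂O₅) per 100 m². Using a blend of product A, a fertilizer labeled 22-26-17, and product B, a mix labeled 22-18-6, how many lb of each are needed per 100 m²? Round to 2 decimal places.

3.66 lb product A, 4.66 lb product B

Let a = lb of product A, b = lb of product B (per 100 m²).
N: 0.22·a + 0.22·b = 1.83
P₂O₅: 0.26·a + 0.18·b = 1.79
From row1: a = (1.83 − 0.22·b) / 0.22.
Into row2: 0.26·(1.83 − 0.22·b)/0.22 + 0.18·b = 1.79 → b = 4.65909, a = 3.65909.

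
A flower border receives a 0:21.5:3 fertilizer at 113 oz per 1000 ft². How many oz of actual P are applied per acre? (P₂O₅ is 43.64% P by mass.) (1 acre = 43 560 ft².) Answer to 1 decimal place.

P₂O₅ per 1000 ft² = 113 × 21.5% = 24.295 oz.
Elemental P = 24.295 × 0.4364 = 10.6023 oz per 1000 ft².
Convert to per acre: 10.6023 × 43.56 = 461.838 oz.

461.8 oz P per acre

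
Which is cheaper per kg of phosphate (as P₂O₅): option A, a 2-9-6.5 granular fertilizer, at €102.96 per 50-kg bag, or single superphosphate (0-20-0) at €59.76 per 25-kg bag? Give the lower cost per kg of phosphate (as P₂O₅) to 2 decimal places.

option A: P₂O₅ per bag = 50 × 9% = 4.5 kg; cost = 102.96 / 4.5 = €22.8800/kg P₂O₅.
single superphosphate: P₂O₅ per bag = 25 × 20% = 5 kg; cost = 59.76 / 5 = €11.9520/kg P₂O₅.
single superphosphate is cheaper.

€11.95 per kg P₂O₅ (single superphosphate)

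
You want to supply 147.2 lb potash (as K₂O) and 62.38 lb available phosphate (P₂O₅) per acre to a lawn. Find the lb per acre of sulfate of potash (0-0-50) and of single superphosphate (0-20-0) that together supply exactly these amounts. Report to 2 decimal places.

Per-acre balance (a = sulfate of potash, b = single superphosphate):
K₂O: 0.5·a + 0·b = 147.2
P₂O₅: 0·a + 0.2·b = 62.38
Solving simultaneously: a = 294.4, b = 311.9.

294.40 lb sulfate of potash, 311.90 lb single superphosphate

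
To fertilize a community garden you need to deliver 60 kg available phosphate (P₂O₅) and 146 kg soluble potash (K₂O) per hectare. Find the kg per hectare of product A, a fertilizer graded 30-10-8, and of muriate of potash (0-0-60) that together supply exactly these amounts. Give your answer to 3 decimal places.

Let a = kg of product A, b = kg of muriate of potash (per hectare).
P₂O₅: 0.1·a + 0·b = 60
K₂O: 0.08·a + 0.6·b = 146
Eliminate b: (row1) − 0/0.6·(row2) → 0.1·a = 60, so a = 600.
Then b = (146 − 0.08·600) / 0.6 = 163.3333.

600.000 kg product A, 163.333 kg muriate of potash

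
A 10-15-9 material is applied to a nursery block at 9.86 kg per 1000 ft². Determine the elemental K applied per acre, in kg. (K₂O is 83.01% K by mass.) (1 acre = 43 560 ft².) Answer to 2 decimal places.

K₂O per 1000 ft² = 9.86 × 9% = 0.8874 kg.
Elemental K = 0.8874 × 0.8301 = 0.736631 kg per 1000 ft².
Convert to per acre: 0.736631 × 43.56 = 32.0876 kg.

32.09 kg K per acre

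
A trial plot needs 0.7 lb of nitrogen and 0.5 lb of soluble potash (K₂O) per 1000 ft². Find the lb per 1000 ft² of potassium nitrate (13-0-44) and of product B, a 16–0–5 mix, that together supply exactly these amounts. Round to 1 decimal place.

With a, b = lb per 1000 ft² of potassium nitrate and product B:
N: 0.13·a + 0.16·b = 0.7
K₂O: 0.44·a + 0.05·b = 0.5
Eliminate b: (row1) − 0.16/0.05·(row2) → -1.278·a = -0.9, so a = 0.704225.
Then b = (0.5 − 0.44·0.704225) / 0.05 = 3.80282.

0.7 lb potassium nitrate, 3.8 lb product B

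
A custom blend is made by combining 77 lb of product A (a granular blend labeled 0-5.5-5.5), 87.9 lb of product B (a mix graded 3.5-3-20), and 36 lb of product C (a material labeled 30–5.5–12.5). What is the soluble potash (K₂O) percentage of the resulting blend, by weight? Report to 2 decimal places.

13.10% K₂O

Total mass = 77 + 87.9 + 36 = 200.9 lb.
K₂O mass = 5.5%×77 + 20%×87.9 + 12.5%×36 = 26.315 lb.
% K₂O = 26.315 / 200.9 = 13.0986%.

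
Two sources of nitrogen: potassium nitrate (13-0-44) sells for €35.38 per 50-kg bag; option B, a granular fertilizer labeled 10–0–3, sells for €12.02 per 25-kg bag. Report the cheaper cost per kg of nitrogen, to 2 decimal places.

€4.81 per kg N (option B)

potassium nitrate: N per bag = 50 × 13% = 6.5 kg; cost = 35.38 / 6.5 = €5.4431/kg N.
option B: N per bag = 25 × 10% = 2.5 kg; cost = 12.02 / 2.5 = €4.8080/kg N.
option B is cheaper.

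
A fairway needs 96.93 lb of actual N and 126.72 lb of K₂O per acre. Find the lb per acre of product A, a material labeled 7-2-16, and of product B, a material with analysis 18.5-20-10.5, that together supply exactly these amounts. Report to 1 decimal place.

Let a = lb of product A, b = lb of product B (per acre).
N: 0.07·a + 0.185·b = 96.93
K₂O: 0.16·a + 0.105·b = 126.72
From row1: a = (96.93 − 0.185·b) / 0.07.
Into row2: 0.16·(96.93 − 0.185·b)/0.07 + 0.105·b = 126.72 → b = 298.355, a = 596.204.

596.2 lb product A, 298.4 lb product B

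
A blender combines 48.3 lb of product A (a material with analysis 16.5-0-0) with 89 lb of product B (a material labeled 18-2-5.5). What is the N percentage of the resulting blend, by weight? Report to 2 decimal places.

Total mass = 48.3 + 89 = 137.3 lb.
N mass = 16.5%×48.3 + 18%×89 = 23.9895 lb.
% N = 23.9895 / 137.3 = 17.4723%.

17.47% N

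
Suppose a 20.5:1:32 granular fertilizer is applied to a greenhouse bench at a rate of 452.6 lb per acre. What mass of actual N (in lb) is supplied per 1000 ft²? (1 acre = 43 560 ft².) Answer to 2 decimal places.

nitrogen per acre = 452.6 × 20.5% = 92.783 lb.
Convert to per 1000 ft²: 92.783 × 0.0229568 = 2.130005 lb.

2.13 lb N per thousand sq ft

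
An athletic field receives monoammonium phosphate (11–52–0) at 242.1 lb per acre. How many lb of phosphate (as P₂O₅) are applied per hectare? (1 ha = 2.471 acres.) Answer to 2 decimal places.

P₂O₅ per acre = 242.1 × 52% = 125.892 lb.
Convert to per hectare: 125.892 × 2.471 = 311.079 lb.

311.08 lb P₂O₅ per hectare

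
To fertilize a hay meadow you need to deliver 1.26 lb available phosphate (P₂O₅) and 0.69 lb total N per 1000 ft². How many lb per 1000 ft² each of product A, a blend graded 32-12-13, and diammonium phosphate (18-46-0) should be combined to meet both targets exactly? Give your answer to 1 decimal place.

With a, b = lb per 1000 ft² of product A and diammonium phosphate:
P₂O₅: 0.12·a + 0.46·b = 1.26
N: 0.32·a + 0.18·b = 0.69
From row1: a = (1.26 − 0.46·b) / 0.12.
Into row2: 0.32·(1.26 − 0.46·b)/0.12 + 0.18·b = 0.69 → b = 2.55096, a = 0.721338.

0.7 lb product A, 2.6 lb diammonium phosphate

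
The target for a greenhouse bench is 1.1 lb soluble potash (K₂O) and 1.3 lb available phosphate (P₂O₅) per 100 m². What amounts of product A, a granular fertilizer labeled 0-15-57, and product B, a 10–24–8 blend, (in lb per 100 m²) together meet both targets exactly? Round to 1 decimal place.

Per-100 m² balance (a = product A, b = product B):
K₂O: 0.57·a + 0.08·b = 1.1
P₂O₅: 0.15·a + 0.24·b = 1.3
From row1: a = (1.1 − 0.08·b) / 0.57.
Into row2: 0.15·(1.1 − 0.08·b)/0.57 + 0.24·b = 1.3 → b = 4.61538, a = 1.28205.

1.3 lb product A, 4.6 lb product B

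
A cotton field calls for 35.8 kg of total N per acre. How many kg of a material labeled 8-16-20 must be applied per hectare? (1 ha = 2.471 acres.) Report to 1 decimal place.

1105.8 kg of product per hectare

Product per acre = 35.8 / 8% = 447.5 kg.
Convert to per hectare: 447.5 × 2.471 = 1105.77 kg.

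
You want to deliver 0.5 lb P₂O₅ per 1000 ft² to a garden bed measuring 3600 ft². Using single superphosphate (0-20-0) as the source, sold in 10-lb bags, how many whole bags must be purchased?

1 bags

Product per 1000 ft² = 0.5 / 20% = 2.5 lb.
Total product = 2.5 × 3600 / 1000 = 9 lb.
Bags = ⌈9 / 10⌉ = 1.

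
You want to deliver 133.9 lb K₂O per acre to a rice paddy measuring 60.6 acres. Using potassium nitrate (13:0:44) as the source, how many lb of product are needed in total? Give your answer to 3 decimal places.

18441.682 lb

Product per acre = 133.9 / 44% = 304.318 lb.
Total product = 304.318 × 60.6 = 18441.6818 lb.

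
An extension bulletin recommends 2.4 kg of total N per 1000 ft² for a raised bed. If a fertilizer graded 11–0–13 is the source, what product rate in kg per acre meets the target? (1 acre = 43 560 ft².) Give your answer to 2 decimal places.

950.40 kg of product per acre

Product per 1000 ft² = 2.4 / 11% = 21.8182 kg.
Convert to per acre: 21.8182 × 43.56 = 950.4 kg.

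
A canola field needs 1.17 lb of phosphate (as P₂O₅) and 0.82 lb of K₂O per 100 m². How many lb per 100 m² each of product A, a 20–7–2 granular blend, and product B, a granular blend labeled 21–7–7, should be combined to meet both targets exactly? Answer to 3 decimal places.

7.000 lb product A, 9.714 lb product B

Let a = lb of product A, b = lb of product B (per 100 m²).
P₂O₅: 0.07·a + 0.07·b = 1.17
K₂O: 0.02·a + 0.07·b = 0.82
Eliminate a: (row1) − 0.07/0.02·(row2) → -0.175·b = -1.7, so b = 9.71429.
Back-substitute: a = (1.17 − 0.07·9.71429) / 0.07 = 7.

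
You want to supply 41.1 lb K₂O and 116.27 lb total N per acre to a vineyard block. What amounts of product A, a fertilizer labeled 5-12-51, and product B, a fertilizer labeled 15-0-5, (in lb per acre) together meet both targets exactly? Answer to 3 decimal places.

4.750 lb product A, 773.550 lb product B

Let a = lb of product A, b = lb of product B (per acre).
K₂O: 0.51·a + 0.05·b = 41.1
N: 0.05·a + 0.15·b = 116.27
From row1: a = (41.1 − 0.05·b) / 0.51.
Into row2: 0.05·(41.1 − 0.05·b)/0.51 + 0.15·b = 116.27 → b = 773.55, a = 4.75.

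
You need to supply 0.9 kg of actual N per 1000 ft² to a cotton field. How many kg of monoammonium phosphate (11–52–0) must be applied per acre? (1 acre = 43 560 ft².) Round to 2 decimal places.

356.40 kg of product per acre

Product per 1000 ft² = 0.9 / 11% = 8.18182 kg.
Convert to per acre: 8.18182 × 43.56 = 356.4 kg.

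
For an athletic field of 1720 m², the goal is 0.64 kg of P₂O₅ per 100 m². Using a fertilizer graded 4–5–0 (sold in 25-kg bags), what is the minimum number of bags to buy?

Product per 100 m² = 0.64 / 5% = 12.8 kg.
Total product = 12.8 × 1720 / 100 = 220.16 kg.
Bags = ⌈220.16 / 25⌉ = 9.

9 bags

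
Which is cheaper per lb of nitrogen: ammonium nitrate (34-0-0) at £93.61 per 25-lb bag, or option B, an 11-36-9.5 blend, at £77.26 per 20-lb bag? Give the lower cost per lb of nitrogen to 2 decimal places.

ammonium nitrate: N per bag = 25 × 34% = 8.5 lb; cost = 93.61 / 8.5 = £11.0129/lb N.
option B: N per bag = 20 × 11% = 2.2 lb; cost = 77.26 / 2.2 = £35.1182/lb N.
ammonium nitrate is cheaper.

£11.01 per lb N (ammonium nitrate)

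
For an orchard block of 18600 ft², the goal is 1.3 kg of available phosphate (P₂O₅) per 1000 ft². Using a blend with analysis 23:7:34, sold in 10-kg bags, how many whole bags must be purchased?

35 bags

Product per 1000 ft² = 1.3 / 7% = 18.5714 kg.
Total product = 18.5714 × 18600 / 1000 = 345.429 kg.
Bags = ⌈345.429 / 10⌉ = 35.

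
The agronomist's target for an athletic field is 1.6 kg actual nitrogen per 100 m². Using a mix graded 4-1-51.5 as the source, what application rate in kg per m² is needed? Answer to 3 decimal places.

0.400 kg of product per sq m

Product per 100 m² = 1.6 / 4% = 40 kg.
Convert to per m²: 40 × 0.01 = 0.4 kg.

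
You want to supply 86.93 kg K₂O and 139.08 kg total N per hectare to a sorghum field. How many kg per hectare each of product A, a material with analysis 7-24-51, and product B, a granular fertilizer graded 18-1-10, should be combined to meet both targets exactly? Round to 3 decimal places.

20.512 kg product A, 764.690 kg product B

Let a = kg of product A, b = kg of product B (per hectare).
K₂O: 0.51·a + 0.1·b = 86.93
N: 0.07·a + 0.18·b = 139.08
Solving simultaneously: a = 20.5118, b = 764.6899.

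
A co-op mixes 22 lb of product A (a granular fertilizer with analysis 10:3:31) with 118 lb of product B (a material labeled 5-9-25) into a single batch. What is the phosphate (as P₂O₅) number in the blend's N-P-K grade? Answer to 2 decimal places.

Total mass = 22 + 118 = 140 lb.
P₂O₅ mass = 3%×22 + 9%×118 = 11.28 lb.
% P₂O₅ = 11.28 / 140 = 8.05714%.

8.06% P₂O₅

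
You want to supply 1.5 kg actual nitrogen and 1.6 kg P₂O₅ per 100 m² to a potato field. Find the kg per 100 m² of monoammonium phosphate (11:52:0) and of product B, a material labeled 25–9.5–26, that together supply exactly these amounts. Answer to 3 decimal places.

2.154 kg monoammonium phosphate, 5.052 kg product B

With a, b = kg per 100 m² of monoammonium phosphate and product B:
N: 0.11·a + 0.25·b = 1.5
P₂O₅: 0.52·a + 0.095·b = 1.6
Solving simultaneously: a = 2.15391, b = 5.05228.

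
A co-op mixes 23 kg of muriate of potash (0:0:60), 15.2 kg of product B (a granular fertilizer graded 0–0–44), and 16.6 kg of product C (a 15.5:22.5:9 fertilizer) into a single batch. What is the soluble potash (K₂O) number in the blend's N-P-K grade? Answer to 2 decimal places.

Total mass = 23 + 15.2 + 16.6 = 54.8 kg.
K₂O mass = 60%×23 + 44%×15.2 + 9%×16.6 = 21.982 kg.
% K₂O = 21.982 / 54.8 = 40.1131%.

40.11% K₂O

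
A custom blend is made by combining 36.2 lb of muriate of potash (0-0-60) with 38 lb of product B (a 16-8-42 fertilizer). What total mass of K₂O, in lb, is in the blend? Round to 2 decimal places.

37.68 lb K₂O

K₂O mass = 60%×36.2 + 42%×38 = 37.68 lb.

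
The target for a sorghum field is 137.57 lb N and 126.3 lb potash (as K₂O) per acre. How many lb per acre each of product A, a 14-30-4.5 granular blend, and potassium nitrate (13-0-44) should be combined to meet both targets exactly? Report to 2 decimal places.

791.24 lb product A, 206.12 lb potassium nitrate

With a, b = lb per acre of product A and potassium nitrate:
N: 0.14·a + 0.13·b = 137.57
K₂O: 0.045·a + 0.44·b = 126.3
Eliminate a: (row1) − 0.14/0.045·(row2) → -1.23889·b = -255.363, so b = 206.123.
Back-substitute: a = (137.57 − 0.13·206.123) / 0.14 = 791.243.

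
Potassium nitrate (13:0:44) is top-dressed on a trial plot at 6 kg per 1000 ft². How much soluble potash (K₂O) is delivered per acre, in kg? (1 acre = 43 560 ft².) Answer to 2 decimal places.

K₂O per 1000 ft² = 6 × 44% = 2.64 kg.
Convert to per acre: 2.64 × 43.56 = 114.998 kg.

115.00 kg K₂O per acre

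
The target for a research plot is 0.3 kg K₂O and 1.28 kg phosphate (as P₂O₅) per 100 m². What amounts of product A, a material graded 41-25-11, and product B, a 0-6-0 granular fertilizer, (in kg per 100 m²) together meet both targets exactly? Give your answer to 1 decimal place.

2.7 kg product A, 10.0 kg product B

Per-100 m² balance (a = product A, b = product B):
K₂O: 0.11·a + 0·b = 0.3
P₂O₅: 0.25·a + 0.06·b = 1.28
From row1: a = (0.3 − 0·b) / 0.11.
Into row2: 0.25·(0.3 − 0·b)/0.11 + 0.06·b = 1.28 → b = 9.9697, a = 2.72727.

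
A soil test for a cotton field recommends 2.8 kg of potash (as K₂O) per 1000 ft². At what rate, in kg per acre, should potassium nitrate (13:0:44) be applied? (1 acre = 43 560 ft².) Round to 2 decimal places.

277.20 kg of product per acre

Product per 1000 ft² = 2.8 / 44% = 6.36364 kg.
Convert to per acre: 6.36364 × 43.56 = 277.2 kg.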